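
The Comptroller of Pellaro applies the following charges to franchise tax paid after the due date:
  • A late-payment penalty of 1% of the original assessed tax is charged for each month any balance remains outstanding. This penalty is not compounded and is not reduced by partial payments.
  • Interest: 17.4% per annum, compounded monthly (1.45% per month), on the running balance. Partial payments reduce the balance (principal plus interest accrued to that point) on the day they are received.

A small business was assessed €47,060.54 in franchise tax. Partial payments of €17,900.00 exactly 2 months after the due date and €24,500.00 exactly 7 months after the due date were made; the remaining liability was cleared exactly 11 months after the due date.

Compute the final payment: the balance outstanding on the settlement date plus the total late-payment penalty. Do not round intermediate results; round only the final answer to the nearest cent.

€13,983.60

Balance at month 2: €47,060.5400 × (1 + 0.0145)^2 = €48,435.1901…
After €17,900.00 payment: €48,435.1901… − €17,900.00 = €30,535.1901…
Balance at month 7: €30,535.1901… × (1 + 0.0145)^5 = €32,814.1293…
After €24,500.00 payment: €32,814.1293… − €24,500.00 = €8,314.1293…
Balance at month 11: €8,314.1293… × (1 + 0.0145)^4 = €8,806.9389…
Penalty: 11 × 1% × €47,060.54 = €5,176.66…
Final settlement = outstanding balance + penalty = €8,806.9389… + €5,176.66… = €13,983.60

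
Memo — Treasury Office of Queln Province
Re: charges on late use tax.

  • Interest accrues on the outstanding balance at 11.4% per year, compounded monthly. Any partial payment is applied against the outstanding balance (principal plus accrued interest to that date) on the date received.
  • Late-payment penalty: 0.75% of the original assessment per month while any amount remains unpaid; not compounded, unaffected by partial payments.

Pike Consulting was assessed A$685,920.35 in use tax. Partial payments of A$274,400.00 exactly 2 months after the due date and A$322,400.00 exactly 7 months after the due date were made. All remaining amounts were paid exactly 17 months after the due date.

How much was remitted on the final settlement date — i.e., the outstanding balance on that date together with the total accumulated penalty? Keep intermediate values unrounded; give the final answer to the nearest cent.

Monthly rate = 11.4% ÷ 12 = 0.95%
Balance at month 2: A$685,920.3500 × (1 + 0.0095)^2 = A$699,014.7410…
After A$274,400.00 payment: A$699,014.7410… − A$274,400.00 = A$424,614.7410…
Balance at month 7: A$424,614.7410… × (1 + 0.0095)^5 = A$445,170.8138…
After A$322,400.00 payment: A$445,170.8138… − A$322,400.00 = A$122,770.8138…
Balance at month 17: A$122,770.8138… × (1 + 0.0095)^10 = A$134,945.4878…
Penalty: 17 × 0.75% × A$685,920.35 = A$87,454.84…
Final settlement = outstanding balance + penalty = A$134,945.4878… + A$87,454.84… = A$222,400.33

A$222,400.33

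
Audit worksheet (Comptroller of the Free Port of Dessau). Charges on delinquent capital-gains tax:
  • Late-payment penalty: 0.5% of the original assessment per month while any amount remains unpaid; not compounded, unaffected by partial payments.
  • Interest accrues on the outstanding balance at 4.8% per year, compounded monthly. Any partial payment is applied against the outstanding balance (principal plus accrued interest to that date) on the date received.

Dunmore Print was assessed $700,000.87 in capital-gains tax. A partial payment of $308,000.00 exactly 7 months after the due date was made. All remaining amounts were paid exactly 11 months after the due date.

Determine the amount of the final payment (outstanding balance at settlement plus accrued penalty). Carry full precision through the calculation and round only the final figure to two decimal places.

Monthly rate = 4.8% ÷ 12 = 0.4%
Balance at month 7: $700,000.8700 × (1 + 0.004)^7 = $719,837.6689…
After $308,000.00 payment: $719,837.6689… − $308,000.00 = $411,837.6689…
Balance at month 11: $411,837.6689… × (1 + 0.004)^4 = $418,466.7136…
Penalty: 11 × 0.5% × $700,000.87 = $38,500.05…
Final settlement = outstanding balance + penalty = $418,466.7136… + $38,500.05… = $456,966.76

$456,966.76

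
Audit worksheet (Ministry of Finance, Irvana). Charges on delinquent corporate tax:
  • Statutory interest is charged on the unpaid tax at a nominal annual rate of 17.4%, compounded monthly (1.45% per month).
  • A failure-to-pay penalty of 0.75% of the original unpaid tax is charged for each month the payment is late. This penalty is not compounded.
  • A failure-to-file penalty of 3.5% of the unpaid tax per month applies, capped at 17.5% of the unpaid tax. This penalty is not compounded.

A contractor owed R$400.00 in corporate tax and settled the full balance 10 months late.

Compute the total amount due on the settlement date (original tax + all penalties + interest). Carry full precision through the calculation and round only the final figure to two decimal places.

R$561.93

Failure-to-file: 10 × 3.5% × R$400.00 = R$140.00, capped at 17.5% × R$400.00 = R$70.00
Failure-to-pay penalty = 0.75% × R$400.00 × 10 mo = R$30.00
Interest: R$400.00 × ((1 + 0.0145)^10 − 1) = R$400.00 × 0.1548365… = R$61.9346…
Total = R$400.00 + R$100.0000 + R$61.9346… = R$561.93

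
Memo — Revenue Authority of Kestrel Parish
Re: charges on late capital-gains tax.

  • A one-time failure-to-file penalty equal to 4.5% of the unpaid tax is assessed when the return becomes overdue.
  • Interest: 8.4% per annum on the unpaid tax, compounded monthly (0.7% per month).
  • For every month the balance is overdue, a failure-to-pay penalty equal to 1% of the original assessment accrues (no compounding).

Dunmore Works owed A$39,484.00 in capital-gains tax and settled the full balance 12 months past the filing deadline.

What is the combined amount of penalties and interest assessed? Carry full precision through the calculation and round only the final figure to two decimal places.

Failure-to-file penalty: 4.5% × A$39,484.00 = A$1,776.78
Failure-to-pay penalty = 1% × A$39,484.00 × 12 mo = A$4,738.08
Interest: A$39,484.00 × ((1 + 0.007)^12 − 1) = A$39,484.00 × 0.0873107… = A$3,447.3742…
Penalties + interest = A$6,514.8600 + A$3,447.3742… = A$9,962.23

A$9,962.23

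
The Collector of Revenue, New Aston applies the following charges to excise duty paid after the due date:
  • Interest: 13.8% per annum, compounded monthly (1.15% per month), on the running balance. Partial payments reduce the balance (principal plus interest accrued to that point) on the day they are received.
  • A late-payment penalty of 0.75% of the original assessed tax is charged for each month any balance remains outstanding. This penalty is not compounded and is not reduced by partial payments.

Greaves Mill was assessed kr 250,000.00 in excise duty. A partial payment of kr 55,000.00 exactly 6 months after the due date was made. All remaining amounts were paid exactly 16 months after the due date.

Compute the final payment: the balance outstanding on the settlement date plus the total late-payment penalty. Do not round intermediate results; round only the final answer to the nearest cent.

Balance at month 6: kr 250,000.0000 × (1 + 0.0115)^6 = kr 267,753.6078…
After kr 55,000.00 payment: kr 267,753.6078… − kr 55,000.00 = kr 212,753.6078…
Balance at month 16: kr 212,753.6078… × (1 + 0.0115)^10 = kr 238,526.0435…
Penalty: 16 × 0.75% × kr 250,000.00 = kr 30,000.00
Final settlement = outstanding balance + penalty = kr 238,526.0435… + kr 30,000.00 = kr 268,526.04

kr 268,526.04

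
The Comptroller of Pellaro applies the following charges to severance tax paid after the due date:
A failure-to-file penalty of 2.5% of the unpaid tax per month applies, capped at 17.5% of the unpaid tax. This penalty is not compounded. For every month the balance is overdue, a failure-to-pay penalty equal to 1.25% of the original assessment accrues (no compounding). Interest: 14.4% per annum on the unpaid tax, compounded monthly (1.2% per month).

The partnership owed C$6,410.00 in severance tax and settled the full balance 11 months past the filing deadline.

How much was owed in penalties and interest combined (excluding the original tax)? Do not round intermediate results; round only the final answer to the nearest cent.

Failure-to-file: 11 × 2.5% × C$6,410.00 = C$1,762.75, capped at 17.5% × C$6,410.00 = C$1,121.75
Failure-to-pay penalty = 1.25% × C$6,410.00 × 11 mo = C$881.38…
Interest: C$6,410.00 × ((1 + 0.012)^11 − 1) = C$6,410.00 × 0.1402121… = C$898.7594…
Penalties + interest = C$2,003.1250 + C$898.7594… = C$2,901.88

C$2,901.88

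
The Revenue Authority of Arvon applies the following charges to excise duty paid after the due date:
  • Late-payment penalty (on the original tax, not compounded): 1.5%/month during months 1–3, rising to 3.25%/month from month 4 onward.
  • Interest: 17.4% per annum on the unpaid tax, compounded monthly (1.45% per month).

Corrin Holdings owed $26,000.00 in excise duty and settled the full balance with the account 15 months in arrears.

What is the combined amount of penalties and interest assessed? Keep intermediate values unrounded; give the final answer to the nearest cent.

$17,576.67

Penalty, months 1–3: 3 × 1.5% × $26,000.00 = $1,170.00
Penalty, months 4–15: 12 × 3.25% × $26,000.00 = $10,140.00
Interest: $26,000.00 × ((1 + 0.0145)^15 − 1) = $26,000.00 × 0.2410257… = $6,266.6678…
Penalties + interest = $11,310.0000 + $6,266.6678… = $17,576.67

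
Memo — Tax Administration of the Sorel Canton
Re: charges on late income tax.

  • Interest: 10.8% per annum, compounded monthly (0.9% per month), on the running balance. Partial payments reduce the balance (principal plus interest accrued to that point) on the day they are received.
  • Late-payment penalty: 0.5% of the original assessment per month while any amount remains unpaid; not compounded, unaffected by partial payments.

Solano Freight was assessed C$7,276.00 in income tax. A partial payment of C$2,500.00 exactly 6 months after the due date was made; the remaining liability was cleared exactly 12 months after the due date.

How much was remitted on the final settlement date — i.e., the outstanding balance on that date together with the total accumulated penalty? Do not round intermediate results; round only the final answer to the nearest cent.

Balance at month 6: C$7,276.0000 × (1 + 0.009)^6 = C$7,677.8511…
After C$2,500.00 payment: C$7,677.8511… − C$2,500.00 = C$5,177.8511…
Balance at month 12: C$5,177.8511… × (1 + 0.009)^6 = C$5,463.8222…
Penalty: 12 × 0.5% × C$7,276.00 = C$436.56
Final settlement = outstanding balance + penalty = C$5,463.8222… + C$436.56 = C$5,900.38

C$5,900.38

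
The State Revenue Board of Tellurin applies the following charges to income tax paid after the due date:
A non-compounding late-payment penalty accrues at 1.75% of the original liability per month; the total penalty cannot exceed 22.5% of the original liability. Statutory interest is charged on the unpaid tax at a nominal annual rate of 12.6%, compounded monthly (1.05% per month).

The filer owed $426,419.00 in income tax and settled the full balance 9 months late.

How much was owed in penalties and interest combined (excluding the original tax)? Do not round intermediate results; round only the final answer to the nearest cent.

$109,192.17

Penalty: 9 × 1.75% × $426,419.00 = $67,160.99… (below the 22.5% cap of $95,944.28…)
Interest: $426,419.00 × ((1 + 0.0105)^9 − 1) = $426,419.00 × 0.0985678… = $42,031.1777…
Penalties + interest = $67,160.9925 + $42,031.1777… = $109,192.17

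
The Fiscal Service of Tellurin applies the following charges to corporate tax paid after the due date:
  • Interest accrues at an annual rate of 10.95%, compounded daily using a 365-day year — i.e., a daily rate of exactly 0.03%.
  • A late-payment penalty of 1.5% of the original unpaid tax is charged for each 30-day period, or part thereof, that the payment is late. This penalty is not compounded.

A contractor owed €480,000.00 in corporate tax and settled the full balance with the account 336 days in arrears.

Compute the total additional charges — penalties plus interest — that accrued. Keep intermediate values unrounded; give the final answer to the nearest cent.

Penalty periods: ⌈336/30⌉ = 12; penalty = 12 × 1.5% × €480,000.00 = €86,400.00
Interest: €480,000.00 × ((1 + 0.0003)^336 − 1) = €480,000.00 × 0.10603869… = €50,898.5705…
Penalties + interest = €86,400.0000 + €50,898.5705… = €137,298.57

€137,298.57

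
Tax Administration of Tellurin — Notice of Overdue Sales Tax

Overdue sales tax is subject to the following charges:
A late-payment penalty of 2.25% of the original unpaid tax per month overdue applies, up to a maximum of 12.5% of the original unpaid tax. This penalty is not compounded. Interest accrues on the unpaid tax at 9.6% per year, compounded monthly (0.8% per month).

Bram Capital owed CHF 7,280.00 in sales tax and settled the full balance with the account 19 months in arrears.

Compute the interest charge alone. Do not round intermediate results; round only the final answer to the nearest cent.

CHF 1,189.96

Interest: CHF 7,280.00 × ((1 + 0.008)^19 − 1) = CHF 7,280.00 × 0.1634564… = CHF 1,189.9625…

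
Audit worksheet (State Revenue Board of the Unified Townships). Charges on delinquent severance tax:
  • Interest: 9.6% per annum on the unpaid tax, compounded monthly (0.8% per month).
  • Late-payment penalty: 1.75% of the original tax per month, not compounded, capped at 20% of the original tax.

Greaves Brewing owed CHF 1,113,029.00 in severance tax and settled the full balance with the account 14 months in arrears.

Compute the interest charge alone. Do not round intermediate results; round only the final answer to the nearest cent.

Interest: CHF 1,113,029.00 × ((1 + 0.008)^14 − 1) = CHF 1,113,029.00 × 0.1180145… = CHF 131,353.5993…

CHF 131,353.60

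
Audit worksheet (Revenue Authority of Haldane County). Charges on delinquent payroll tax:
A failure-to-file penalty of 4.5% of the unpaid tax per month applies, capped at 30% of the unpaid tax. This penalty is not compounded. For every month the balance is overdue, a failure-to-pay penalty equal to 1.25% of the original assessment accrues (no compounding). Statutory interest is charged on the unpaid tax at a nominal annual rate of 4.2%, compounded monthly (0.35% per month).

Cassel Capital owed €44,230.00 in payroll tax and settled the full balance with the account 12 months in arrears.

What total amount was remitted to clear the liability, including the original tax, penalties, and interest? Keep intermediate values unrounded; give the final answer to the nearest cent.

Failure-to-file: 12 × 4.5% × €44,230.00 = €23,884.20, capped at 30% × €44,230.00 = €13,269.00
Failure-to-pay penalty = 1.25% × €44,230.00 × 12 mo = €6,634.50
Interest: €44,230.00 × ((1 + 0.0035)^12 − 1) = €44,230.00 × 0.0428180… = €1,893.8405…
Total = €44,230.00 + €19,903.5000 + €1,893.8405… = €66,027.34

€66,027.34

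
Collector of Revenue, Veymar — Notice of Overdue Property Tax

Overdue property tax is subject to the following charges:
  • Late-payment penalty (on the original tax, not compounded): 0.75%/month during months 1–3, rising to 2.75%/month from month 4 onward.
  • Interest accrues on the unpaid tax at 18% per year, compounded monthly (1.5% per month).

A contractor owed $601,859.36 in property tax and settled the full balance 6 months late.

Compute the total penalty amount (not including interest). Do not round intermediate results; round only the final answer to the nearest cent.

Penalty, months 1–3: 3 × 0.75% × $601,859.36 = $13,541.84…
Penalty, months 4–6: 3 × 2.75% × $601,859.36 = $49,653.40…
Total penalty = $13,541.84… + $49,653.40… = $63,195.23

$63,195.23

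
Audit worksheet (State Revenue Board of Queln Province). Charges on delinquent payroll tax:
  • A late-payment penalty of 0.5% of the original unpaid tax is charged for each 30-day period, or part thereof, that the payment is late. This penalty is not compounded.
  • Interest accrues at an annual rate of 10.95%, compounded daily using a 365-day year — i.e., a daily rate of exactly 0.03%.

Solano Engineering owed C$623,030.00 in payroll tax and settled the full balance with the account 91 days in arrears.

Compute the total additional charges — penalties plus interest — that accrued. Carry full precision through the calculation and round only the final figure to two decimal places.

C$29,700.99

Penalty periods: ⌈91/30⌉ = 4; penalty = 4 × 0.5% × C$623,030.00 = C$12,460.60
Interest: C$623,030.00 × ((1 + 0.0003)^91 − 1) = C$623,030.00 × 0.02767185… = C$17,240.3939…
Penalties + interest = C$12,460.6000 + C$17,240.3939… = C$29,700.99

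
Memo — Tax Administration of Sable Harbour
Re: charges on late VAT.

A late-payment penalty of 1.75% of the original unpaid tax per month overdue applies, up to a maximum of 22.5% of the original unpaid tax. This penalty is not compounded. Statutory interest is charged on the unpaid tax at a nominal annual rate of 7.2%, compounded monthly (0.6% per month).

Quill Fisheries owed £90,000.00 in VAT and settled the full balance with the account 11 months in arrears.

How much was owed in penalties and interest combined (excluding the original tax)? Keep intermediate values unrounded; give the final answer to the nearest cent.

£23,446.45

Penalty: 11 × 1.75% × £90,000.00 = £17,325.00 (below the 22.5% cap of £20,250.00)
Interest: £90,000.00 × ((1 + 0.006)^11 − 1) = £90,000.00 × 0.0680161… = £6,121.4464…
Penalties + interest = £17,325.0000 + £6,121.4464… = £23,446.45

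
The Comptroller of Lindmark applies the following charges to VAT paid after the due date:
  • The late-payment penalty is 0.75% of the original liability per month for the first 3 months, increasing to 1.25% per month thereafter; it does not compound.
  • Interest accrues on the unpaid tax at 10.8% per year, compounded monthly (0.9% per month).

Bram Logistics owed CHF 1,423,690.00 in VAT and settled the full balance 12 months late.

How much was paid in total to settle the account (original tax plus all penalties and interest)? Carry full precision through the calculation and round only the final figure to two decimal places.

Penalty, months 1–3: 3 × 0.75% × CHF 1,423,690.00 = CHF 32,033.03…
Penalty, months 4–12: 9 × 1.25% × CHF 1,423,690.00 = CHF 160,165.13…
Interest: CHF 1,423,690.00 × ((1 + 0.009)^12 − 1) = CHF 1,423,690.00 × 0.1135097… = CHF 161,602.5891…
Total = CHF 1,423,690.00 + CHF 192,198.1500 + CHF 161,602.5891… = CHF 1,777,490.74

CHF 1,777,490.74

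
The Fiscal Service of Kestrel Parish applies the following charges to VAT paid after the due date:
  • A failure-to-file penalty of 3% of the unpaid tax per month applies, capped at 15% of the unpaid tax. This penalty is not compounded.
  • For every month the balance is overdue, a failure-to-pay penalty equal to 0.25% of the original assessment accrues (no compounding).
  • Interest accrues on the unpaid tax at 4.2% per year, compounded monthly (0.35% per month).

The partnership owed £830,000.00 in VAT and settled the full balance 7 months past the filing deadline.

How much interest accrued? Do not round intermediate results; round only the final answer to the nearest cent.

£20,549.77

Interest: £830,000.00 × ((1 + 0.0035)^7 − 1) = £830,000.00 × 0.0247588… = £20,549.7674…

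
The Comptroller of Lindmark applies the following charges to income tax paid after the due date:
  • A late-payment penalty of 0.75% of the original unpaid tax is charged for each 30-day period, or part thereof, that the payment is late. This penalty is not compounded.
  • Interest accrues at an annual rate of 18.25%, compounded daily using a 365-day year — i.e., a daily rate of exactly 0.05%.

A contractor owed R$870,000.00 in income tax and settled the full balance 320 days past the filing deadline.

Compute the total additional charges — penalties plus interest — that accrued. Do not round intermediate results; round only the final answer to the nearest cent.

Penalty periods: ⌈320/30⌉ = 11; penalty = 11 × 0.75% × R$870,000.00 = R$71,775.00
Interest: R$870,000.00 × ((1 + 0.0005)^320 − 1) = R$870,000.00 × 0.17346395… = R$150,913.6340…
Penalties + interest = R$71,775.0000 + R$150,913.6340… = R$222,688.63

R$222,688.63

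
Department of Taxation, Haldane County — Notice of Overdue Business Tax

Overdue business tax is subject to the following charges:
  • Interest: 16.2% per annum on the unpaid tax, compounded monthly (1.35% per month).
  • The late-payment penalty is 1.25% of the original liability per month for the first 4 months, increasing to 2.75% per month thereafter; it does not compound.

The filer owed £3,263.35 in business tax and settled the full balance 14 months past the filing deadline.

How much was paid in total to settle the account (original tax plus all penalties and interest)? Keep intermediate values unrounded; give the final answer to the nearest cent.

£4,997.87

Penalty, months 1–4: 4 × 1.25% × £3,263.35 = £163.17…
Penalty, months 5–14: 10 × 2.75% × £3,263.35 = £897.42…
Interest: £3,263.35 × ((1 + 0.0135)^14 − 1) = £3,263.35 × 0.2065145… = £673.9291…
Total = £3,263.35 + £1,060.5888… + £673.9291… = £4,997.87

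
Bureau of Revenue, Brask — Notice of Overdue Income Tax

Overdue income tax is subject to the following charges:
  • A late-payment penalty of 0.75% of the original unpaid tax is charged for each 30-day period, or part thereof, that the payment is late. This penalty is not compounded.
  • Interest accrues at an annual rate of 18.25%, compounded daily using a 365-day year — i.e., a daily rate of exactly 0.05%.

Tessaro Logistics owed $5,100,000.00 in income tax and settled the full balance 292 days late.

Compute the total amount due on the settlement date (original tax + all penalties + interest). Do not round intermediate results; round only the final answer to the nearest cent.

Penalty periods: ⌈292/30⌉ = 10; penalty = 10 × 0.75% × $5,100,000.00 = $382,500.00
Interest: $5,100,000.00 × ((1 + 0.0005)^292 − 1) = $5,100,000.00 × 0.15715397… = $801,485.2227…
Total = $5,100,000.00 + $382,500.0000 + $801,485.2227… = $6,283,985.22

$6,283,985.22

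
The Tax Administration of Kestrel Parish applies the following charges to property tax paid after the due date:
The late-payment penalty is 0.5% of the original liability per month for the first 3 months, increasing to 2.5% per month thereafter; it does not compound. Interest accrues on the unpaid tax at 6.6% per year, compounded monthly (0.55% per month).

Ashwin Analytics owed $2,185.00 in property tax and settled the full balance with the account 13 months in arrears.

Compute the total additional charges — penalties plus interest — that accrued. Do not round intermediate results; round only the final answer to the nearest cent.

Penalty, months 1–3: 3 × 0.5% × $2,185.00 = $32.78…
Penalty, months 4–13: 10 × 2.5% × $2,185.00 = $546.25
Interest: $2,185.00 × ((1 + 0.0055)^13 − 1) = $2,185.00 × 0.0739077… = $161.4884…
Penalties + interest = $579.0250 + $161.4884… = $740.51

$740.51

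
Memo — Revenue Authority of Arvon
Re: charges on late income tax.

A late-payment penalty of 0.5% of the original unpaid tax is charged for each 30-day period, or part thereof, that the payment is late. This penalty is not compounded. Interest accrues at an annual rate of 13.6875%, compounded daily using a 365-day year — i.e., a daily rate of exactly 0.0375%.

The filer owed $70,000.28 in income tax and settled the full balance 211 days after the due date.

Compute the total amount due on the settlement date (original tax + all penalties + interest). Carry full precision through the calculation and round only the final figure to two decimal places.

Penalty periods: ⌈211/30⌉ = 8; penalty = 8 × 0.5% × $70,000.28 = $2,800.01…
Interest: $70,000.28 × ((1 + 0.000375)^211 − 1) = $70,000.28 × 0.08232355… = $5,762.6717…
Total = $70,000.28 + $2,800.0112 + $5,762.6717… = $78,562.96

$78,562.96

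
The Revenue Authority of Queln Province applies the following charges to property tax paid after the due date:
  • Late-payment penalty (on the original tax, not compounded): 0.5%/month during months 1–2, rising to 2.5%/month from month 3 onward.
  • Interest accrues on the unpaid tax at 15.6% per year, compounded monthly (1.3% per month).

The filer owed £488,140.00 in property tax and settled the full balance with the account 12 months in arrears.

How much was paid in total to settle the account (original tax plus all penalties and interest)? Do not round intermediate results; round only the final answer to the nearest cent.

Penalty, months 1–2: 2 × 0.5% × £488,140.00 = £4,881.40
Penalty, months 3–12: 10 × 2.5% × £488,140.00 = £122,035.00
Interest: £488,140.00 × ((1 + 0.013)^12 − 1) = £488,140.00 × 0.1676518… = £81,837.5381…
Total = £488,140.00 + £126,916.4000 + £81,837.5381… = £696,893.94

£696,893.94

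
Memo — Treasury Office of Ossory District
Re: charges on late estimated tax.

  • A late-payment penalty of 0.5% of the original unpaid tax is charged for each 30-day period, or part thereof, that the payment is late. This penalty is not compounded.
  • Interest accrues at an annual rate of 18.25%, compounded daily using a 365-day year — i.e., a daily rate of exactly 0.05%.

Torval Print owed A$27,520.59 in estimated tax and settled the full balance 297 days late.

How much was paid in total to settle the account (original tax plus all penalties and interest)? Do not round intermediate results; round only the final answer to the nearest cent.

A$33,301.28

Penalty periods: ⌈297/30⌉ = 10; penalty = 10 × 0.5% × A$27,520.59 = A$1,376.03…
Interest: A$27,520.59 × ((1 + 0.0005)^297 − 1) = A$27,520.59 × 0.16004974… = A$4,404.6634…
Total = A$27,520.59 + A$1,376.0295 + A$4,404.6634… = A$33,301.28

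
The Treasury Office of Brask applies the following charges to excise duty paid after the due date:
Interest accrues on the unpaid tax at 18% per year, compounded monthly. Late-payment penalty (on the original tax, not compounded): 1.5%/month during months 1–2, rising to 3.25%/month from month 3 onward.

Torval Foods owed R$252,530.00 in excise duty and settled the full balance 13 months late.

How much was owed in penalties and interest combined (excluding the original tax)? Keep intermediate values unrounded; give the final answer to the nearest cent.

Penalty, months 1–2: 2 × 1.5% × R$252,530.00 = R$7,575.90
Penalty, months 3–13: 11 × 3.25% × R$252,530.00 = R$90,279.48…
Interest (18%/yr ÷ 12 = 1.5%/month): R$252,530.00 × ((1 + 0.015)^13 − 1) = R$53,928.3987…
Penalties + interest = R$97,855.3750 + R$53,928.3987… = R$151,783.77

R$151,783.77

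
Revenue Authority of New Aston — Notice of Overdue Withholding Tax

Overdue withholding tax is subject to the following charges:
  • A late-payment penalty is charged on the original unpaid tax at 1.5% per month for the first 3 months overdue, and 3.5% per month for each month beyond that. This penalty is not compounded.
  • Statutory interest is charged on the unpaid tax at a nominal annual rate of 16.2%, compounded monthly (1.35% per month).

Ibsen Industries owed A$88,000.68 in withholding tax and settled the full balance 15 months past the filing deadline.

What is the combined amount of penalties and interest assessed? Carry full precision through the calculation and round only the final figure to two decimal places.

A$60,527.08

Penalty, months 1–3: 3 × 1.5% × A$88,000.68 = A$3,960.03…
Penalty, months 4–15: 12 × 3.5% × A$88,000.68 = A$36,960.29…
Interest: A$88,000.68 × ((1 + 0.0135)^15 − 1) = A$88,000.68 × 0.2228024… = A$19,606.7659…
Penalties + interest = A$40,920.3162 + A$19,606.7659… = A$60,527.08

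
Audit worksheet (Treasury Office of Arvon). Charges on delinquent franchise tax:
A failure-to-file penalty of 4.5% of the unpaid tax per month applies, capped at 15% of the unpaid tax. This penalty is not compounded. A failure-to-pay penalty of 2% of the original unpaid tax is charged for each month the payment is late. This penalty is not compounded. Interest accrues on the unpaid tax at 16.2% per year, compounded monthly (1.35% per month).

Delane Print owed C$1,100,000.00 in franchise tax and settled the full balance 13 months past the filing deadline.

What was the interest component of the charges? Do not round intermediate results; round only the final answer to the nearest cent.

Interest: C$1,100,000.00 × ((1 + 0.0135)^13 − 1) = C$1,100,000.00 × 0.1904435… = C$209,487.8540…

C$209,487.85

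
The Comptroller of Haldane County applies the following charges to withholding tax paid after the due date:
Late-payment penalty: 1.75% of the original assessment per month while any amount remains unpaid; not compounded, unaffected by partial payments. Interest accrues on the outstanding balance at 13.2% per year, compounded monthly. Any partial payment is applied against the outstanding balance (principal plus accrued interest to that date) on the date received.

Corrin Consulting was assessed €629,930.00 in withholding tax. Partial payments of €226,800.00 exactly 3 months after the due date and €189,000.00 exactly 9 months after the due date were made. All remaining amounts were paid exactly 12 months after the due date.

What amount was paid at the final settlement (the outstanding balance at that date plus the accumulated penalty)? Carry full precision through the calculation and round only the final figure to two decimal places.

Monthly rate = 13.2% ÷ 12 = 1.1%
Balance at month 3: €629,930.0000 × (1 + 0.011)^3 = €650,947.1930…
After €226,800.00 payment: €650,947.1930… − €226,800.00 = €424,147.1930…
Balance at month 9: €424,147.1930… × (1 + 0.011)^6 = €452,922.1193…
After €189,000.00 payment: €452,922.1193… − €189,000.00 = €263,922.1193…
Balance at month 12: €263,922.1193… × (1 + 0.011)^3 = €272,727.7042…
Penalty: 12 × 1.75% × €629,930.00 = €132,285.30
Final settlement = outstanding balance + penalty = €272,727.7042… + €132,285.30 = €405,013.00

€405,013.00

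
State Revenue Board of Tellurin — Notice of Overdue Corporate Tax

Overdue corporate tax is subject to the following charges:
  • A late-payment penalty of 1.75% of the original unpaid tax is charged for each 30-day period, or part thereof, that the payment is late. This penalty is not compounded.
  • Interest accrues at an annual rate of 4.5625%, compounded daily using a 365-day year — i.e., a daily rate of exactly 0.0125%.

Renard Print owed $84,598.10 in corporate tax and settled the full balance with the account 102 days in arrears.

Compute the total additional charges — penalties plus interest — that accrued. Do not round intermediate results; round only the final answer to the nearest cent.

$7,007.33

Penalty periods: ⌈102/30⌉ = 4; penalty = 4 × 1.75% × $84,598.10 = $5,921.87…
Interest: $84,598.10 × ((1 + 0.000125)^102 − 1) = $84,598.10 × 0.01283082… = $1,085.4631…
Penalties + interest = $5,921.8670 + $1,085.4631… = $7,007.33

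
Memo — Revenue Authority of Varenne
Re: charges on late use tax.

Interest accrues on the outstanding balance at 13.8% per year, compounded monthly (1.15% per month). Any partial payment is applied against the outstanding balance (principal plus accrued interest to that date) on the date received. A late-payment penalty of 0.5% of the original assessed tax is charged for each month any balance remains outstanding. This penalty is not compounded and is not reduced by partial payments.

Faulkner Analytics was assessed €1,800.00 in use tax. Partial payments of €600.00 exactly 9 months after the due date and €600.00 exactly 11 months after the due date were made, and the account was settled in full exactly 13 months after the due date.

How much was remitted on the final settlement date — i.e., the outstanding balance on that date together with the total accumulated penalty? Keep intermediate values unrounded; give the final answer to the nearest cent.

€963.51

Balance at month 9: €1,800.0000 × (1 + 0.0115)^9 = €1,995.1038…
After €600.00 payment: €1,995.1038… − €600.00 = €1,395.1038…
Balance at month 11: €1,395.1038… × (1 + 0.0115)^2 = €1,427.3757…
After €600.00 payment: €1,427.3757… − €600.00 = €827.3757…
Balance at month 13: €827.3757… × (1 + 0.0115)^2 = €846.5147…
Penalty: 13 × 0.5% × €1,800.00 = €117.00
Final settlement = outstanding balance + penalty = €846.5147… + €117.00 = €963.51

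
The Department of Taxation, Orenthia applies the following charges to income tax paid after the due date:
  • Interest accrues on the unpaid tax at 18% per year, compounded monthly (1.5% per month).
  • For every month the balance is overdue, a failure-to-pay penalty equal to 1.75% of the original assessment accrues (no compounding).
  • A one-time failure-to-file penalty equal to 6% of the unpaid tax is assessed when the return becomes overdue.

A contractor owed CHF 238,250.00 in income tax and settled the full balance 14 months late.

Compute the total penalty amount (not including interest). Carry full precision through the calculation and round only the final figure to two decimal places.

CHF 72,666.25

Failure-to-file penalty: 6% × CHF 238,250.00 = CHF 14,295.00
Failure-to-pay penalty: 14 × 1.75% × CHF 238,250.00 = CHF 58,371.25
Total penalty = CHF 14,295.00 + CHF 58,371.25 = CHF 72,666.25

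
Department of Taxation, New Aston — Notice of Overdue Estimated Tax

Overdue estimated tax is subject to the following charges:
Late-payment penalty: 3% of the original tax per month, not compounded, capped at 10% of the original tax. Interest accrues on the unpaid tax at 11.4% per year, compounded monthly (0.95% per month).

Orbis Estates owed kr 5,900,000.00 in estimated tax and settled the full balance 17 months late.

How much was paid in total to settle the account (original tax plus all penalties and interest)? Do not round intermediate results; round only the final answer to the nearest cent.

Penalty (uncapped): 17 × 3% × kr 5,900,000.00 = kr 3,009,000.00; cap = 10% × kr 5,900,000.00 = kr 590,000.00 → penalty = kr 590,000.00
Interest: kr 5,900,000.00 × ((1 + 0.0095)^17 − 1) = kr 5,900,000.00 × 0.1743769… = kr 1,028,823.6410…
Total = kr 5,900,000.00 + kr 590,000.0000 + kr 1,028,823.6410… = kr 7,518,823.64

kr 7,518,823.64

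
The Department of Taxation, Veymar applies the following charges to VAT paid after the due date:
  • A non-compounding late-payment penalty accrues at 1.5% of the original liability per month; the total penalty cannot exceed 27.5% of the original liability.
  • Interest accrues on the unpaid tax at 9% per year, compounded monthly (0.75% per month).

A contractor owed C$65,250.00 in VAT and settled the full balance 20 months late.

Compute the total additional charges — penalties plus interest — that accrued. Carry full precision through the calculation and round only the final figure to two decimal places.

C$28,461.02

Penalty (uncapped): 20 × 1.5% × C$65,250.00 = C$19,575.00; cap = 27.5% × C$65,250.00 = C$17,943.75 → penalty = C$17,943.75
Interest: C$65,250.00 × ((1 + 0.0075)^20 − 1) = C$65,250.00 × 0.1611841… = C$10,517.2653…
Penalties + interest = C$17,943.7500 + C$10,517.2653… = C$28,461.02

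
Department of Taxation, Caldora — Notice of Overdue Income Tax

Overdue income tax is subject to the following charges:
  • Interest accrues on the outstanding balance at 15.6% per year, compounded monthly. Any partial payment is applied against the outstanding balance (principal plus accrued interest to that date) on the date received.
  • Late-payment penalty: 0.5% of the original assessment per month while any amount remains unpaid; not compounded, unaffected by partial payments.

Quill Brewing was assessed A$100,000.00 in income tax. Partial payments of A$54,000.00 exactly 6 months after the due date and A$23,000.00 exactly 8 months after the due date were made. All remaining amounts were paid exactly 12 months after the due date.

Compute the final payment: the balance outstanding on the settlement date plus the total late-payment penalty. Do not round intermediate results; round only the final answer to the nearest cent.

Monthly rate = 15.6% ÷ 12 = 1.3%
Balance at month 6: A$100,000.0000 × (1 + 0.013)^6 = A$108,057.9371…
After A$54,000.00 payment: A$108,057.9371… − A$54,000.00 = A$54,057.9371…
Balance at month 8: A$54,057.9371… × (1 + 0.013)^2 = A$55,472.5792…
After A$23,000.00 payment: A$55,472.5792… − A$23,000.00 = A$32,472.5792…
Balance at month 12: A$32,472.5792… × (1 + 0.013)^4 = A$34,194.3668…
Penalty: 12 × 0.5% × A$100,000.00 = A$6,000.00
Final settlement = outstanding balance + penalty = A$34,194.3668… + A$6,000.00 = A$40,194.37

A$40,194.37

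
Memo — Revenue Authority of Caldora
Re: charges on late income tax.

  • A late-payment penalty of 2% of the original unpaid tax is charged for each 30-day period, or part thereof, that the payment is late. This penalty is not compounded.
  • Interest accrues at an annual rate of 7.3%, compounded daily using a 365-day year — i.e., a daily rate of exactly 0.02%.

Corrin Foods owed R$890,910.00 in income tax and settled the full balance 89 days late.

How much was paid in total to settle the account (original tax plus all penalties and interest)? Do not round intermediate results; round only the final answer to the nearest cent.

Penalty periods: ⌈89/30⌉ = 3; penalty = 3 × 2% × R$890,910.00 = R$53,454.60
Interest: R$890,910.00 × ((1 + 0.0002)^89 − 1) = R$890,910.00 × 0.01795755… = R$15,998.5630…
Total = R$890,910.00 + R$53,454.6000 + R$15,998.5630… = R$960,363.16

R$960,363.16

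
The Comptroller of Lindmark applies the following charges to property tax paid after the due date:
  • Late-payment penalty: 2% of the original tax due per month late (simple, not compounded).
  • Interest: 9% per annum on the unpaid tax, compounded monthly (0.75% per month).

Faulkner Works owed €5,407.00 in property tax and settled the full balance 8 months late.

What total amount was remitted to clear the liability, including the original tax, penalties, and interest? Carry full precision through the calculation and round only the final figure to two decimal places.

€6,605.18

Late-payment penalty = 2% × €5,407.00 × 8 mo = €865.12
Interest: €5,407.00 × ((1 + 0.0075)^8 − 1) = €5,407.00 × 0.0615988… = €333.0650…
Total = €5,407.00 + €865.1200 + €333.0650… = €6,605.18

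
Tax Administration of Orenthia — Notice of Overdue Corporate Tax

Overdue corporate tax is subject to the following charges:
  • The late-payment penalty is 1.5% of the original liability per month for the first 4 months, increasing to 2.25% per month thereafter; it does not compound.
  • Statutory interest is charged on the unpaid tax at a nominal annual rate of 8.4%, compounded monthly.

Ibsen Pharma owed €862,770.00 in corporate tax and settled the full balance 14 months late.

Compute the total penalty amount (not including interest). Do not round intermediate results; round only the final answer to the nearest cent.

€245,889.45

Penalty, months 1–4: 4 × 1.5% × €862,770.00 = €51,766.20
Penalty, months 5–14: 10 × 2.25% × €862,770.00 = €194,123.25
Total penalty = €51,766.20 + €194,123.25 = €245,889.45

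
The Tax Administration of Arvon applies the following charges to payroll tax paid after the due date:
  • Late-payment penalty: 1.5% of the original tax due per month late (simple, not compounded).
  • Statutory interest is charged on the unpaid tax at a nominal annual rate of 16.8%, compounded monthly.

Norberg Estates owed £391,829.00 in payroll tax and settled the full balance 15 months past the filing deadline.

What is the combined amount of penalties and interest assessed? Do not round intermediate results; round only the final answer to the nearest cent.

Late-payment penalty: 15 × 1.5% × £391,829.00 = £88,161.53…
Interest (16.8%/yr ÷ 12 = 1.4%/month): £391,829.00 × ((1 + 0.014)^15 − 1) = £90,858.3317…
Penalties + interest = £88,161.5250 + £90,858.3317… = £179,019.86

£179,019.86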